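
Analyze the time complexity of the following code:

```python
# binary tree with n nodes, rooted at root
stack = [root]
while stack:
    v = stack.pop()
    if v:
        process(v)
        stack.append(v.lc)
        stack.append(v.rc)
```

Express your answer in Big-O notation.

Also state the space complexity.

Time complexity: O(n).
Space complexity: O(n).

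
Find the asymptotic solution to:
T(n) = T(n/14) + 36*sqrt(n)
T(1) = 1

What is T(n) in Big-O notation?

Each level contributes sqrt(n/14^k). Geometric series with ratio 1/sqrt(14) < 1 sums to O(sqrt(n)).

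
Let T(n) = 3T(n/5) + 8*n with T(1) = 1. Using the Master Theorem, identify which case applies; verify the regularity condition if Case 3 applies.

a=3, b=5, f(n)=8*n.
log_5(3) = 0.6826 < 1.
f(n) = Omega(n^(0.6826+epsilon)) for some epsilon > 0, so Case 3 is the candidate.
Regularity: a*f(n/b) = 3*8*(n/5)^1 = (3/5)*8*n^1 <= c*f(n) with c = 3/5 < 1. Satisfied.
Case 3: T(n) = Theta(n).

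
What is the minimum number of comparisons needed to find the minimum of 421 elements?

Finding the minimum requires 420 comparisons, identical reasoning to finding the maximum. Each comparison eliminates one candidate.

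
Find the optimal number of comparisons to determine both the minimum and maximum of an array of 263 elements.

Naive approach: 524 comparisons (262 for max + 262 for min).
Optimal: Compare elements in pairs first (floor(n/2) = 131 comparisons), then find max among winners and min among losers (131 comparisons each).
Total: ceil(3n/2) - 2 = 393 comparisons. An adversary argument shows this is also a lower bound.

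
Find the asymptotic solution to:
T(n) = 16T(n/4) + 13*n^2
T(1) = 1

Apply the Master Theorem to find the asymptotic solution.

a=16, b=4, f(n)=13*n^2. log_4(16) = 2. Case 2: T(n) = O(n^2 log n).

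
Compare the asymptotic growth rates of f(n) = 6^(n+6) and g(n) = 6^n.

f(n) = 6^(n+6) and g(n) = 6^n are Theta of each other: 6^(n+6) = 6^6 * 6^n = Theta(6^n).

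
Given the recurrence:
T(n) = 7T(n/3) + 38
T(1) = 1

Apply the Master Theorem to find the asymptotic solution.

a=7, b=3, f(n)=38. log_3(7) = 1.771. Case 1 of Master Theorem: T(n) = O(n^1.771).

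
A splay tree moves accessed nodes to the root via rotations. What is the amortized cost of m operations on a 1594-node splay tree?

Using a potential function Phi = sum of log(size of subtree) for each node, each splay operation has amortized cost O(log n) where n = 1594. Bad individual operations (O(n)) are offset by decreased potential.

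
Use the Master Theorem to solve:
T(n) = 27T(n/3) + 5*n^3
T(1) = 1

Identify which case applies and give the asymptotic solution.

a=27, b=3, f(n)=5*n^3.
log_3(27) = 3, so n^(log_b(a)) = n^3.
f(n) = Theta(n^3), so Case 2 applies.
T(n) = Theta(n^3 log n).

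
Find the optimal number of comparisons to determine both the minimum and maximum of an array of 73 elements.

Naive approach: 144 comparisons (72 for max + 72 for min).
Optimal: Compare elements in pairs first (floor(n/2) = 36 comparisons), then find max among winners and min among losers (36 comparisons each).
Total: ceil(3n/2) - 2 = 108 comparisons. An adversary argument shows this is also a lower bound.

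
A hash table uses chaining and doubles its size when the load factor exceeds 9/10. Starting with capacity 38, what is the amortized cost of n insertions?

Rehashing occurs when load exceeds 9/10. Total rehash cost is geometric series summing to O(n). Each insertion itself is O(1). Amortized: O(1).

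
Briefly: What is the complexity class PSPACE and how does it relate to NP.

PSPACE is the class of problems solvable with polynomial space. NP is a subset of PSPACE (a poly-space machine can enumerate all certificates). PSPACE-complete problems include QBF (quantified Boolean formulas) and generalized games. It is unknown whether NP = PSPACE.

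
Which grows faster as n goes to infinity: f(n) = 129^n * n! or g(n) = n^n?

f(n) = 129^n * n! grows faster: by Stirling n! ~ sqrt(2 pi n)(n/e)^n, so 129^n n! / n^n ~ (129/e)^n sqrt(2 pi n) -> infinity since 129/e > 1.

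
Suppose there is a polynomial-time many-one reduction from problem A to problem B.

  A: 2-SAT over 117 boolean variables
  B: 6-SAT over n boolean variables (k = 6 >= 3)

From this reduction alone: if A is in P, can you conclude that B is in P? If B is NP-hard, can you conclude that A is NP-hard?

A poly-time reduction A <=_p B transfers tractability DOWN (B easy => A easy) and hardness UP (A hard => B hard), not the reverse.
From A in P, the reduction alone does NOT give B in P: any problem in P trivially reduces to SAT, yet SAT is not known to be in P.
From B NP-hard, the reduction alone does NOT give A NP-hard: again, easy problems reduce to hard ones.
(Here in fact A is P and B is NP-complete.)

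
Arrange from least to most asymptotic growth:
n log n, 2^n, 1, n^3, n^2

Ordered by growth rate: 1 < n log n < n^2 < n^3 < 2^n.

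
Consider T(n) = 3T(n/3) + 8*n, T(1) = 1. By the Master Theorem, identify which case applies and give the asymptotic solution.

a=3, b=3, f(n)=8*n.
log_3(3) = 1, so n^(log_b(a)) = n.
f(n) = Theta(n), so Case 2 applies.
T(n) = Theta(n log n).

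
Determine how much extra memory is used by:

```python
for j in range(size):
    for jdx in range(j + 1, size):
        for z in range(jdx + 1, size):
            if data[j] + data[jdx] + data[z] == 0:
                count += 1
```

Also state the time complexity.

Space complexity: O(1).
Only a constant amount of auxiliary storage is used; nothing grows with n.
Time complexity: O(n^3).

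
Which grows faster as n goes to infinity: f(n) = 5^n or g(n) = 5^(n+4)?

f(n) = 5^n and g(n) = 5^(n+4) are Theta of each other: 5^(n+4) = 5^4 * 5^n = Theta(5^n).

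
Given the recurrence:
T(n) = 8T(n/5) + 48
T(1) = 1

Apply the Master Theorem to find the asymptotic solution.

a=8, b=5, f(n)=48. log_5(8) = 1.292. Case 1 of Master Theorem: T(n) = O(n^1.292).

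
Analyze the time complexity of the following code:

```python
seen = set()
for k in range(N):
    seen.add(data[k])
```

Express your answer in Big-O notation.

Time complexity: O(n).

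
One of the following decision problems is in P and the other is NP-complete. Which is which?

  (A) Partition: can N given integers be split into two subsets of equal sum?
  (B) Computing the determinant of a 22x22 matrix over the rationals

(A) is NP-complete: Subset Sum reduces to it (one of Karp's 21 NP-complete problems).
(B) is P: Gaussian elimination runs in O(n^3).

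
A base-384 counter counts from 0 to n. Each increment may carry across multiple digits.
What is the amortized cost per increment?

Digit at position i changes every 384^i increments. Total digit changes over n increments: n * 384/(384-1) = O(n). Amortized: O(1).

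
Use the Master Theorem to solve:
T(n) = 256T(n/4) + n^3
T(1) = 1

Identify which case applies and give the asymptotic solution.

a=256, b=4, f(n)=n^3.
log_4(256) = 4 > 3.
Since f(n) = O(n^3) is polynomially smaller than n^4, Case 1 applies.
T(n) = Theta(n^4).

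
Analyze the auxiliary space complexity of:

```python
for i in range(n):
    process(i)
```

Space complexity: O(1).
Only a constant amount of auxiliary storage is used; nothing grows with n.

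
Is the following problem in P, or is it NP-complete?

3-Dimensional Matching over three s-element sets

This problem is NP-complete: one of Karp's 21 NP-complete problems.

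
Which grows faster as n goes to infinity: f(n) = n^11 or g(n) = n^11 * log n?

g(n) = n^11 * log n grows faster: extra log n factor -> infinity.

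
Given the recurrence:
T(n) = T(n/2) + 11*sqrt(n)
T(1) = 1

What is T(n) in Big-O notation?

Each level contributes sqrt(n/2^k). Geometric series with ratio 1/sqrt(2) < 1 sums to O(sqrt(n)).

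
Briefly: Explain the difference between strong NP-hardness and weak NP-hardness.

A problem is strongly NP-hard if it remains NP-hard even when all numbers in the input are bounded by a polynomial in the input length. A weakly NP-hard problem admits a pseudopolynomial algorithm. Subset Sum is weakly NP-hard (has O(nW) DP). 3-SAT is strongly NP-hard (no numeric parameters).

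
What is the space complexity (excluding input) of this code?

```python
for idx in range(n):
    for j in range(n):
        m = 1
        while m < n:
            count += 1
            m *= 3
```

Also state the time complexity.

Space complexity: O(1).
Only a constant amount of auxiliary storage is used; nothing grows with n.
Time complexity: O(n^2 log n).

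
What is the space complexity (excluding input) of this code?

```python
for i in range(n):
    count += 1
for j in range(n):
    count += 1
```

Space complexity: O(1).
Only a constant amount of auxiliary storage is used; nothing grows with n.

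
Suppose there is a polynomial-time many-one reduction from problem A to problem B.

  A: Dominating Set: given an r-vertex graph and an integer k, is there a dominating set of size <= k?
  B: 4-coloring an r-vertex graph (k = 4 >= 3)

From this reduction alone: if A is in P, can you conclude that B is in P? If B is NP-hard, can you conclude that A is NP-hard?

A poly-time reduction A <=_p B transfers tractability DOWN (B easy => A easy) and hardness UP (A hard => B hard), not the reverse.
From A in P, the reduction alone does NOT give B in P: any problem in P trivially reduces to SAT, yet SAT is not known to be in P.
From B NP-hard, the reduction alone does NOT give A NP-hard: again, easy problems reduce to hard ones.
(Here in fact A is NP-complete and B is NP-complete.)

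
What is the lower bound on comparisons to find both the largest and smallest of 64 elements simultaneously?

Pair elements first (floor(64/2) comparisons), then find max among winners and min among losers. Total: ceil(3*64/2) - 2 = 94 comparisons.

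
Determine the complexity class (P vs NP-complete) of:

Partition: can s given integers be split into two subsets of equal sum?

This problem is NP-complete: Subset Sum reduces to it (one of Karp's 21 NP-complete problems).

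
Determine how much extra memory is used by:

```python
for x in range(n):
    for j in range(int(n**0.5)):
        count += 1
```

Space complexity: O(1).
Only a constant amount of auxiliary storage is used; nothing grows with n.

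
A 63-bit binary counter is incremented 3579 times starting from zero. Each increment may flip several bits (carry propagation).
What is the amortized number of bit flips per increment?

Bit i flips on every 2^i-th increment, so over 3579 increments bit i flips floor(3579/2^i) times. Summing over i: total flips < 2 * 3579. Amortized: < 2 = O(1) per increment.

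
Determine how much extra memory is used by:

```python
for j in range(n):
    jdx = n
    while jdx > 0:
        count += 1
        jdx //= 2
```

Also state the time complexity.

Space complexity: O(1).
Only a constant amount of auxiliary storage is used; nothing grows with n.
Time complexity: O(n log n).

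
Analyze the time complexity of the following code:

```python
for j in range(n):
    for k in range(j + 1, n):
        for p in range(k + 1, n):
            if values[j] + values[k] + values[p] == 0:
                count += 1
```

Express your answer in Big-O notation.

Time complexity: O(n^3).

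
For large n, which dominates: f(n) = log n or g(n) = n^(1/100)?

g(n) = n^(1/100) grows faster: any positive power of n dominates log n.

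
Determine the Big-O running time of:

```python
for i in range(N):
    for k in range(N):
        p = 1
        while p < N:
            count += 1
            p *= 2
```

Time complexity: O(n^2 log n).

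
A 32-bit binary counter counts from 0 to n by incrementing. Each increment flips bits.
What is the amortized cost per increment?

Bit i flips every 2^i increments. Total flips over n increments: sum_{i=0}^{32} n/2^i < 2n. Amortized cost: 2n/n = O(1).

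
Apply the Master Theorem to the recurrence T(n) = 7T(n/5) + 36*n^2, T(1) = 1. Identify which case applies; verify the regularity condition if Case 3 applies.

a=7, b=5, f(n)=36*n^2.
log_5(7) = 1.209 < 2.
f(n) = Omega(n^(1.209+epsilon)) for some epsilon > 0, so Case 3 is the candidate.
Regularity: a*f(n/b) = 7*36*(n/5)^2 = (7/25)*36*n^2 <= c*f(n) with c = 7/25 < 1. Satisfied.
Case 3: T(n) = Theta(n^2).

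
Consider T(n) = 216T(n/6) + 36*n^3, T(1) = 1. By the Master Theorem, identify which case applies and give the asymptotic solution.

a=216, b=6, f(n)=36*n^3.
log_6(216) = 3, so n^(log_b(a)) = n^3.
f(n) = Theta(n^3), so Case 2 applies.
T(n) = Theta(n^3 log n).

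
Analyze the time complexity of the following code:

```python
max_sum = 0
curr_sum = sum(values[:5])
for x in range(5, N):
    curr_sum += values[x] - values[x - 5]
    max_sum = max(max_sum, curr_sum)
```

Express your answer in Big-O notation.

Time complexity: O(n).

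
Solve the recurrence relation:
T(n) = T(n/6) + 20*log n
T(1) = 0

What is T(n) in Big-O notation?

Each of the log_6(n) levels adds O(log n). T(n) = O(log^2 n).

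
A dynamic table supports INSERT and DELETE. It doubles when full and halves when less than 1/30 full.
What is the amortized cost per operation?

Using potential function Phi = |2*num_items - table_size| when load > 1/2, and Phi = table_size/2 - num_items otherwise. The gap of 1/30 vs 1/2 for shrinking prevents thrashing. Both insert and delete have O(1) amortized cost.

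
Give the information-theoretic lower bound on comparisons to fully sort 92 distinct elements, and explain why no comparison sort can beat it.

A comparison sort is a binary decision tree whose leaves are the 92! = 12438414054641307255475324325873553077577991715875414356840239582938137710983519518443046123837041347353107486982656753664000000000000000000000 possible output permutations. A binary tree with L leaves has height >= ceil(log_2(L)). So any comparison sort needs >= ceil(log_2(92!)) = 473 comparisons in the worst case.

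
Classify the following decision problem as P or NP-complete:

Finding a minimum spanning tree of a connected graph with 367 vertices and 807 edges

This problem is in P: Kruskal's / Prim's algorithms run in polynomial time.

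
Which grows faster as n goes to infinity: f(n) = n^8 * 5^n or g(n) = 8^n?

g(n) = 8^n grows faster: 8^n / (n^8 5^n) = (8/5)^n / n^8 -> infinity since 8/5 > 1.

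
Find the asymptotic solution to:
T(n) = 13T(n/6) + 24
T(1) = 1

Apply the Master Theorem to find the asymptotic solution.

a=13, b=6, f(n)=24. log_6(13) = 1.432. Case 1 of Master Theorem: T(n) = O(n^1.432).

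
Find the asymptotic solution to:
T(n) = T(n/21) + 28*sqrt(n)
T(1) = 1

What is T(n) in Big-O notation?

Each level contributes sqrt(n/21^k). Geometric series with ratio 1/sqrt(21) < 1 sums to O(sqrt(n)).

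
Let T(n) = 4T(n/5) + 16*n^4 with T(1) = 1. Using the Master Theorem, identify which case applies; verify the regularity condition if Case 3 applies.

a=4, b=5, f(n)=16*n^4.
log_5(4) = 0.8614 < 4.
f(n) = Omega(n^(0.8614+epsilon)) for some epsilon > 0, so Case 3 is the candidate.
Regularity: a*f(n/b) = 4*16*(n/5)^4 = (4/625)*16*n^4 <= c*f(n) with c = 4/625 < 1. Satisfied.
Case 3: T(n) = Theta(n^4).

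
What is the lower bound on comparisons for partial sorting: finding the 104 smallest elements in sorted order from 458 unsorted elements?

Finding 104 smallest of 458 in sorted order: Omega(458) to identify the 104 smallest, plus Omega(104 log 104) to sort them. Total: Omega(n + k log k).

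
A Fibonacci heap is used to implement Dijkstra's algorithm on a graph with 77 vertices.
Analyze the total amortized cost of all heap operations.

Dijkstra performs 77 insert, 77 extract-min, and at most E decrease-key operations. With Fibonacci heap: insert O(1) amortized, extract-min O(log n) amortized, decrease-key O(1) amortized. Total with n = 77: O(n * 1 + n * log n + E * 1) = O(n log n + E).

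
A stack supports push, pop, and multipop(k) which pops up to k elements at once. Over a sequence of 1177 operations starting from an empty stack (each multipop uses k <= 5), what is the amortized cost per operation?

Each element is pushed exactly once and popped at most once (whether by pop or as part of a multipop). So the total number of individual pops over the whole sequence is at most the number of pushes, which is at most 1177. Total work <= 2 * 1177, hence O(1) amortized per operation.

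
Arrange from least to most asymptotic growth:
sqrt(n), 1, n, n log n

Ordered by growth rate: 1 < sqrt(n) < n < n log n.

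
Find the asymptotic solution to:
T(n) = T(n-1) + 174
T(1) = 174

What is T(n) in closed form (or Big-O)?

Unrolling: T(n) = T(n-1) + 174 = T(n-2) + 2*174 = ... = T(1) + (n-1)*174 = 174 + (n-1)*174 = 174n.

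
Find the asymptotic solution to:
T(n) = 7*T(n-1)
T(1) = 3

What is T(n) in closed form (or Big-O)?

Each step multiplies by 7. T(n) = T(1)*7^(n-1) = 3*7^(n-1).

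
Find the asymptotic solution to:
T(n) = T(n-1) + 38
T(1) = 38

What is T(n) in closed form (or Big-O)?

Unrolling: T(n) = T(n-1) + 38 = T(n-2) + 2*38 = ... = T(1) + (n-1)*38 = 38 + (n-1)*38 = 38n.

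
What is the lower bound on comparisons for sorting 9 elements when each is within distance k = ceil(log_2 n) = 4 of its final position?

Partition the 9 positions into floor(n/k) blocks of k = 4 consecutive positions; any permutation within a block keeps every element within k of its final position, so there are at least (k!)^(n/k) distinguishable inputs. Lower bound: log_2((k!)^(n/k)) = (n/k) * log_2(k!) = Theta(n log k); with k = ceil(log_2 n), this is Omega(n log log n).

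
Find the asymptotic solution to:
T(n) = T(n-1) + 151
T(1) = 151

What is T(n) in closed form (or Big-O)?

Unrolling: T(n) = T(n-1) + 151 = T(n-2) + 2*151 = ... = T(1) + (n-1)*151 = 151 + (n-1)*151 = 151n.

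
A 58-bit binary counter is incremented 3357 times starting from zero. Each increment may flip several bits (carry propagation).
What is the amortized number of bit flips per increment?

Bit i flips on every 2^i-th increment, so over 3357 increments bit i flips floor(3357/2^i) times. Summing over i: total flips < 2 * 3357. Amortized: < 2 = O(1) per increment.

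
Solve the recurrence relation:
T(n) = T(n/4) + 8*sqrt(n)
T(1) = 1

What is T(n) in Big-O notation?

Each level contributes sqrt(n/4^k). Geometric series with ratio 1/sqrt(4) < 1 sums to O(sqrt(n)).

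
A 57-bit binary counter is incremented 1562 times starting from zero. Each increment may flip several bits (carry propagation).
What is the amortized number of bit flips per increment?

Bit i flips on every 2^i-th increment, so over 1562 increments bit i flips floor(1562/2^i) times. Summing over i: total flips < 2 * 1562. Amortized: < 2 = O(1) per increment.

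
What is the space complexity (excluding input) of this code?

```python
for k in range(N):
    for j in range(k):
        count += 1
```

Space complexity: O(1).
Only a constant amount of auxiliary storage is used; nothing grows with n.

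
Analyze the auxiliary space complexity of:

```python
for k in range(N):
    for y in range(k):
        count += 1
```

Space complexity: O(1).
Only a constant amount of auxiliary storage is used; nothing grows with n.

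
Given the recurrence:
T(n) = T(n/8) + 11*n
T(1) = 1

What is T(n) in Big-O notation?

Geometric series: 11*n*(1 + 1/8 + 1/8^2 + ...) = O(n). T(n) = O(n).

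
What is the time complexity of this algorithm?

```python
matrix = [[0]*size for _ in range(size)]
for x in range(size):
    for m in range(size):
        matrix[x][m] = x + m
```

Time complexity: O(n^2).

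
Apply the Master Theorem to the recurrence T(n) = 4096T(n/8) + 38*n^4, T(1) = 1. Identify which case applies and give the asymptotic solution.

a=4096, b=8, f(n)=38*n^4.
log_8(4096) = 4, so n^(log_b(a)) = n^4.
f(n) = Theta(n^4), so Case 2 applies.
T(n) = Theta(n^4 log n).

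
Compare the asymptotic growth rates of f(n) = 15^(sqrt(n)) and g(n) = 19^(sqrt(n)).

g(n) = 19^(sqrt(n)) grows faster: ratio is (19/15)^(sqrt(n)) -> infinity since 19/15 > 1.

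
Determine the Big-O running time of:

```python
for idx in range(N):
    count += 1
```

Time complexity: O(n).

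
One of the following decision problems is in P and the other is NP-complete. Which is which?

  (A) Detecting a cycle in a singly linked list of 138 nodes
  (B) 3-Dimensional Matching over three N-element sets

(A) is P: Floyd's tortoise-and-hare runs in O(n) time, O(1) space.
(B) is NP-complete: one of Karp's 21 NP-complete problems.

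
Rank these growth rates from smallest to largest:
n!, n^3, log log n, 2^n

Ordered by growth rate: log log n < n^3 < 2^n < n!.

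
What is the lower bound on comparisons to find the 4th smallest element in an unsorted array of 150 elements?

Finding the 4th smallest of 150 elements requires Omega(n) comparisons. Every element must participate in at least one comparison; otherwise it could be the 4th smallest.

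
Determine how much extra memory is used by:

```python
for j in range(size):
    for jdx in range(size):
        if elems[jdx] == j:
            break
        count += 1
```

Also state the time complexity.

Space complexity: O(1).
Only a constant amount of auxiliary storage is used; nothing grows with n.
Time complexity: O(n^2).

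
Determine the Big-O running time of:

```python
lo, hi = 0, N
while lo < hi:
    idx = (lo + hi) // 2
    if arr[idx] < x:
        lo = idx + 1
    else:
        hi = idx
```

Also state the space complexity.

Time complexity: O(log n).
Space complexity: O(1).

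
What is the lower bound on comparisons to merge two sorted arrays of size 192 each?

To merge two sorted arrays of size 192, we need at least 383 comparisons in the worst case. An adversary can force every element to be compared.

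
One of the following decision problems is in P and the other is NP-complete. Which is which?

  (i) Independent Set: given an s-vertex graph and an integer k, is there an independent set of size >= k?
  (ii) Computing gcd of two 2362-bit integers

(i) is NP-complete: complement of Clique (with k part of the input).
(ii) is P: the Euclidean algorithm runs in polynomial time in the bit-length.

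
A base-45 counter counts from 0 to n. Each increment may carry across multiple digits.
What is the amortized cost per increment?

Digit at position i changes every 45^i increments. Total digit changes over n increments: n * 45/(45-1) = O(n). Amortized: O(1).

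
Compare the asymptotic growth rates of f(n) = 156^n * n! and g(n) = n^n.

f(n) = 156^n * n! grows faster: by Stirling n! ~ sqrt(2 pi n)(n/e)^n, so 156^n n! / n^n ~ (156/e)^n sqrt(2 pi n) -> infinity since 156/e > 1.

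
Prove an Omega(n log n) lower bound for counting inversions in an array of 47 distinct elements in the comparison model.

Decision-tree argument: at any leaf, the comparisons made (with transitivity) must totally order all 47 elements -- otherwise some pair (i,j) is unordered, and an adversary can present two inputs agreeing on every comparison made but with that pair flipped, changing the inversion count by 1, so the leaf's output is wrong on one of them. Hence the tree has >= 47! leaves and height >= log_2(47!) = Omega(n log n). Modified merge sort achieves O(n log n).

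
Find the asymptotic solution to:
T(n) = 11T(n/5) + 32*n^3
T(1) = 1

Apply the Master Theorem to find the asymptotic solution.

a=11, b=5, f(n)=32*n^3. log_5(11) = 1.49 < 3. Case 3: T(n) = O(n^3).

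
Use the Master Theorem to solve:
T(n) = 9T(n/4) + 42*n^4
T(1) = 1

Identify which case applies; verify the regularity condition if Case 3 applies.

a=9, b=4, f(n)=42*n^4.
log_4(9) = 1.585 < 4.
f(n) = Omega(n^(1.585+epsilon)) for some epsilon > 0, so Case 3 is the candidate.
Regularity: a*f(n/b) = 9*42*(n/4)^4 = (9/256)*42*n^4 <= c*f(n) with c = 9/256 < 1. Satisfied.
Case 3: T(n) = Theta(n^4).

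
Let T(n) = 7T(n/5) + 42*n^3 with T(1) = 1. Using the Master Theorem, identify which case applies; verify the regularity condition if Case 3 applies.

a=7, b=5, f(n)=42*n^3.
log_5(7) = 1.209 < 3.
f(n) = Omega(n^(1.209+epsilon)) for some epsilon > 0, so Case 3 is the candidate.
Regularity: a*f(n/b) = 7*42*(n/5)^3 = (7/125)*42*n^3 <= c*f(n) with c = 7/125 < 1. Satisfied.
Case 3: T(n) = Theta(n^3).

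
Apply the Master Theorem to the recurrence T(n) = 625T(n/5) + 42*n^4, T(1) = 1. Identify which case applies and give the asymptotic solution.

a=625, b=5, f(n)=42*n^4.
log_5(625) = 4, so n^(log_b(a)) = n^4.
f(n) = Theta(n^4), so Case 2 applies.
T(n) = Theta(n^4 log n).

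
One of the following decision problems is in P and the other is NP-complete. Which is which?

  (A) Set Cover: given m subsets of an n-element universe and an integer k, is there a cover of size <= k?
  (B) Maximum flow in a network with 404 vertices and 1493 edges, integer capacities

(A) is NP-complete: one of Karp's 21 NP-complete problems (with k part of the input).
(B) is P: Edmonds-Karp / push-relabel run in polynomial time.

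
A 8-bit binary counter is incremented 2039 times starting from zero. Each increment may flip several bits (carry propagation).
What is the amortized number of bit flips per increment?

Bit i flips on every 2^i-th increment, so over 2039 increments bit i flips floor(2039/2^i) times. Summing over i: total flips < 2 * 2039. Amortized: < 2 = O(1) per increment.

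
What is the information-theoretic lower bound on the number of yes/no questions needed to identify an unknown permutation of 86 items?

There are 86! = 24227095383672732381765523203441259715284870552429381750838764496720162249742450276789464634901319465571660595200000000000000000000 permutations. Each yes/no question gives at most 1 bit, so at least ceil(log_2(24227095383672732381765523203441259715284870552429381750838764496720162249742450276789464634901319465571660595200000000000000000000)) = 434 questions are needed.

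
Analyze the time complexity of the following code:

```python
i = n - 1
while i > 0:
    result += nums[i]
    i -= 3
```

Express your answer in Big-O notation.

Time complexity: O(n).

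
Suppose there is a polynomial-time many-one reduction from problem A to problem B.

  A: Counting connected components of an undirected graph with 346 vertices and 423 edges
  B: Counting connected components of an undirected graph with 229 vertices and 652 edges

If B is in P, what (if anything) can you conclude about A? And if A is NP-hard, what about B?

A poly-time reduction A <=_p B means any A-instance can be transformed to a B-instance in poly time.
If B is in P: compose the reduction with B's poly-time algorithm to solve A in poly time, so A is in P.
If A is NP-hard: every NP problem reduces to A, which reduces to B; composing reductions, every NP problem reduces to B, so B is NP-hard.
(Here in fact A is P and B is P.)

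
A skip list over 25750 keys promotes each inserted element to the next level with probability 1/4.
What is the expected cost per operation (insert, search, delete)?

Expected number of levels is O(log_4(25750)) = O(log n). A search visits O(1) expected nodes per level over O(log n) levels. Insert/delete are a search plus O(1) pointer updates per level. Expected O(log n) per operation.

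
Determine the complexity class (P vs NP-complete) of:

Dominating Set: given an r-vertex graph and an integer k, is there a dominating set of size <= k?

This problem is NP-complete: reduces from Set Cover (with k part of the input).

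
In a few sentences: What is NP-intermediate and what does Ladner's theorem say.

NP-intermediate problems are in NP but neither in P nor NP-complete (assuming P != NP). Ladner's theorem proves such problems exist if P != NP. Graph isomorphism and integer factoring are candidate NP-intermediate problems -- no polynomial algorithm is known, but no NP-completeness proof exists either.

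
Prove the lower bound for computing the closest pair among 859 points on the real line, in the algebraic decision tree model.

Reduction from element distinctness: given 859 reals, the closest-pair distance is 0 iff two are equal. Element distinctness has an Omega(n log n) lower bound in the algebraic decision tree model (Ben-Or). Therefore closest pair on a line also requires Omega(n log n). Sorting then a linear scan achieves this.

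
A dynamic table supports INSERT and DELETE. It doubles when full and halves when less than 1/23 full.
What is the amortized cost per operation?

Using potential function Phi = |2*num_items - table_size| when load > 1/2, and Phi = table_size/2 - num_items otherwise. The gap of 1/23 vs 1/2 for shrinking prevents thrashing. Both insert and delete have O(1) amortized cost.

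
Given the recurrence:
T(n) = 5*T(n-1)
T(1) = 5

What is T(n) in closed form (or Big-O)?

Each step multiplies by 5. T(n) = T(1)*5^(n-1) = 5*5^(n-1).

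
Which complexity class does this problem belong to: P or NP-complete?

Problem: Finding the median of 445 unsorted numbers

This problem is in P: linear-time selection (median-of-medians) runs in O(n).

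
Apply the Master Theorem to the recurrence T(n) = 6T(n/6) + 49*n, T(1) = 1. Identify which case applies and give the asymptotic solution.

a=6, b=6, f(n)=49*n.
log_6(6) = 1, so n^(log_b(a)) = n.
f(n) = Theta(n), so Case 2 applies.
T(n) = Theta(n log n).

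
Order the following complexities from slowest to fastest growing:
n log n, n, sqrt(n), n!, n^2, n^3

Ordered by growth rate: sqrt(n) < n < n log n < n^2 < n^3 < n!.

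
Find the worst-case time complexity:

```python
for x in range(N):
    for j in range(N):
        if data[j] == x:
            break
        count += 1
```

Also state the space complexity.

Time complexity: O(n^2).
Space complexity: O(1).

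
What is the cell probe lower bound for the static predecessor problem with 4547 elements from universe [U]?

The Patrascu-Thorup lower bound shows any data structure on n = 4547 elements using O(n * polylog(n)) space requires Omega(log log U) query time. van Emde Boas trees achieve O(log log U) with O(U) space.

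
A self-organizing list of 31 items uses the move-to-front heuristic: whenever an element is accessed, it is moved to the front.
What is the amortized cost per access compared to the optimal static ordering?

With potential Phi = number of inversions between the MTF list and the optimal static list (at most C(31,2)), each access has amortized cost at most 2 * (cost under optimal static ordering). This is the move-to-front 2-competitiveness result.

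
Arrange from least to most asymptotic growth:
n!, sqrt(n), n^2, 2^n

Ordered by growth rate: sqrt(n) < n^2 < 2^n < n!.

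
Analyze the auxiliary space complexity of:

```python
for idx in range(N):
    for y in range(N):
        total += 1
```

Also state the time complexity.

Space complexity: O(1).
Only a constant amount of auxiliary storage is used; nothing grows with n.
Time complexity: O(n^2).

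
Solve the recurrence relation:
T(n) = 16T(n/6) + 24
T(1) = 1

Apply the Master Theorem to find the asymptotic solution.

a=16, b=6, f(n)=24. log_6(16) = 1.547. Case 1 of Master Theorem: T(n) = O(n^1.547).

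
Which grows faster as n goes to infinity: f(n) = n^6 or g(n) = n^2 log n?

f(n) = n^6 grows faster: n^6 / (n^2 log n) = n^4/log n -> infinity.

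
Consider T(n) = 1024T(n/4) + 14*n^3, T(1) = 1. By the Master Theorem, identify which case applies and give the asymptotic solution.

a=1024, b=4, f(n)=14*n^3.
log_4(1024) = 5 > 3.
Since f(n) = O(n^3) is polynomially smaller than n^5, Case 1 applies.
T(n) = Theta(n^5).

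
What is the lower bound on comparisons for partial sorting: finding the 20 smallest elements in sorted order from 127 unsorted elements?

Finding 20 smallest of 127 in sorted order: Omega(127) to identify the 20 smallest, plus Omega(20 log 20) to sort them. Total: Omega(n + k log k).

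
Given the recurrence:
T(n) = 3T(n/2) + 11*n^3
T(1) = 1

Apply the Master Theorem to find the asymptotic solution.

a=3, b=2, f(n)=11*n^3. log_2(3) = 1.585 < 3. Case 3: T(n) = O(n^3).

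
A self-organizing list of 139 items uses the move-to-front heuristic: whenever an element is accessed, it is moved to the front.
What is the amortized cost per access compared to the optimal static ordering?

With potential Phi = number of inversions between the MTF list and the optimal static list (at most C(139,2)), each access has amortized cost at most 2 * (cost under optimal static ordering). This is the move-to-front 2-competitiveness result.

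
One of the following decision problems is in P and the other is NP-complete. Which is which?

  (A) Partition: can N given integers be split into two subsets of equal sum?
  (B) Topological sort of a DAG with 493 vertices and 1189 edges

(A) is NP-complete: Subset Sum reduces to it (one of Karp's 21 NP-complete problems).
(B) is P: DFS-based topological sort runs in O(V+E).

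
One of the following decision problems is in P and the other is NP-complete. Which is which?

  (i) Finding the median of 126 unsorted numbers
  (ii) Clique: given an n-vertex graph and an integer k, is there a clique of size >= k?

(i) is P: linear-time selection (median-of-medians) runs in O(n).
(ii) is NP-complete: complement of Independent Set / Vertex Cover (with k part of the input).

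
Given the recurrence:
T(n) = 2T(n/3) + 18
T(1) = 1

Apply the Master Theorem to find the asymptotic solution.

a=2, b=3, f(n)=18. log_3(2) = 0.6309. Case 1 of Master Theorem: T(n) = O(n^0.6309).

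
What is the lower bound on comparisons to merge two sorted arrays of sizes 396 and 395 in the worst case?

Adversary: with |396 - 395| <= 1 the inputs can be fully interleaved so that every adjacent pair in the merged output comes from different arrays. Then each of the 790 adjacent pairs must be directly compared, or the algorithm cannot determine their relative order. Standard merge meets this bound.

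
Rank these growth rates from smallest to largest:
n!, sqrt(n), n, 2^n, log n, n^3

Ordered by growth rate: log n < sqrt(n) < n < n^3 < 2^n < n!.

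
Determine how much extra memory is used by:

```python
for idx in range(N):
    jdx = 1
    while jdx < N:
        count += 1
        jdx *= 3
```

Space complexity: O(1).
Only a constant amount of auxiliary storage is used; nothing grows with n.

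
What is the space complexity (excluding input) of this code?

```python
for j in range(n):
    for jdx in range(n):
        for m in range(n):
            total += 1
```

Space complexity: O(1).
Only a constant amount of auxiliary storage is used; nothing grows with n.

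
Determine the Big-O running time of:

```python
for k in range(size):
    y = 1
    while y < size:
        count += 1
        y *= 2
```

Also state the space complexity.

Time complexity: O(n log n).
Space complexity: O(1).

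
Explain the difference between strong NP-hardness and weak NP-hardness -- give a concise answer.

A problem is strongly NP-hard if it remains NP-hard even when all numbers in the input are bounded by a polynomial in the input length. A weakly NP-hard problem admits a pseudopolynomial algorithm. Subset Sum is weakly NP-hard (has O(nW) DP). 3-SAT is strongly NP-hard (no numeric parameters).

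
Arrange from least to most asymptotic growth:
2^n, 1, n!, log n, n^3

Ordered by growth rate: 1 < log n < n^3 < 2^n < n!.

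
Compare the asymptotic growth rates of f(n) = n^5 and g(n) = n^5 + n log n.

f(n) = n^5 and g(n) = n^5 + n log n are Theta of each other: the lower-order n log n term is o(n^5); both are Theta(n^5).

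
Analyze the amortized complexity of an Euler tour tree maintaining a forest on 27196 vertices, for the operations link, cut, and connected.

An Euler tour tree stores each tree's Euler tour as a balanced BST keyed by tour position. On 27196 vertices: link concatenates two tours via O(1) splits/joins of size <= 2*27196 (O(log n)); cut splits the tour at the two occurrences of the edge (O(log n)); connected compares BST roots (O(log n) to find the root). All O(log n) amortized.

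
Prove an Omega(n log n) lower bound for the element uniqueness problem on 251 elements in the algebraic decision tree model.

In the algebraic decision tree model, element uniqueness on 251 elements is equivalent to determining which cell of an arrangement of C(251,2) = 31375 hyperplanes x_i = x_j contains the input point. Ben-Or's theorem shows this requires Omega(n log n).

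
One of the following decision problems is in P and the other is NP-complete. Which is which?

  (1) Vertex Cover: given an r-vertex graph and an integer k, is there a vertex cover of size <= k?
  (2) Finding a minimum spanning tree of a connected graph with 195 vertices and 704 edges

(1) is NP-complete: one of Karp's 21 NP-complete problems (with k part of the input; for any fixed constant k it is in P).
(2) is P: Kruskal's / Prim's algorithms run in polynomial time.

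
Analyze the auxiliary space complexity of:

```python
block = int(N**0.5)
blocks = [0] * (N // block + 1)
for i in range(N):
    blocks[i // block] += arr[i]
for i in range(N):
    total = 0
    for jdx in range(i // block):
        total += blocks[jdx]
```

Space complexity: O(sqrt(n)).
Storage scales with sqrt(n).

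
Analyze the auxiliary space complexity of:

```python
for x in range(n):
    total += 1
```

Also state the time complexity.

Space complexity: O(1).
Only a constant amount of auxiliary storage is used; nothing grows with n.
Time complexity: O(n).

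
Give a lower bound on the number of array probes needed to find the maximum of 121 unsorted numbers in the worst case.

Adversary: any unprobed cell could hold a value larger than everything seen so far. If fewer than 121 cells are probed, the adversary places the max in an unprobed cell. So all 121 cells must be examined; together with 121-1 comparisons this is tight.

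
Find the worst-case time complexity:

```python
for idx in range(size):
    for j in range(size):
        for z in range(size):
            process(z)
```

Time complexity: O(n^3).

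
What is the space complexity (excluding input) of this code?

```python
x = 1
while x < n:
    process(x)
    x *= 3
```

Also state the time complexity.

Space complexity: O(1).
Only a constant amount of auxiliary storage is used; nothing grows with n.
Time complexity: O(log n).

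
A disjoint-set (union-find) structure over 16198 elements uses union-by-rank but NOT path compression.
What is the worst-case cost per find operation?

Union-by-rank alone keeps every tree's height <= log_2(16198) ~= 14.0. Each find traverses from a node to its root, costing O(height) = O(log n). Without path compression this bound is tight.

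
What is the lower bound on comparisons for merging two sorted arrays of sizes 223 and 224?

Adversary argument: with sizes 223 and 224 (differing by at most 1), interleave the two arrays so that every consecutive pair in the output comes from different inputs. Then each of the 446 adjacent output pairs must be directly compared, or the algorithm cannot determine their relative order. So 446 comparisons are necessary; standard merge achieves this.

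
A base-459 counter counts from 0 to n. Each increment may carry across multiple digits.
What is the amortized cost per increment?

Digit at position i changes every 459^i increments. Total digit changes over n increments: n * 459/(459-1) = O(n). Amortized: O(1).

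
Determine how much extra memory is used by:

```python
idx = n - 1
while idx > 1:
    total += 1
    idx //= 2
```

Space complexity: O(1).
Only a constant amount of auxiliary storage is used; nothing grows with n.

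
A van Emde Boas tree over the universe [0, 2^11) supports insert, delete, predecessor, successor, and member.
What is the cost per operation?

vEB recursively partitions [0, 2048) into sqrt(u) clusters of size sqrt(u). Each operation recurses into either one cluster or the summary, never both: T(u) = T(sqrt(u)) + O(1) => T(u) = O(log log u) = O(log 11). This is worst-case, not just amortized.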